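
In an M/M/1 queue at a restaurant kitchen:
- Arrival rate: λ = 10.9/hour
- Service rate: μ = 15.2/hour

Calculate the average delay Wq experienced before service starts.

First, compute utilization: ρ = λ/μ = 10.9/15.2 = 0.7171
For M/M/1: Wq = λ/(μ(μ-λ))
Wq = 10.9/(15.2 × (15.2-10.9))
Wq = 10.9/(15.2 × 4.30)
Wq = 0.1668 hours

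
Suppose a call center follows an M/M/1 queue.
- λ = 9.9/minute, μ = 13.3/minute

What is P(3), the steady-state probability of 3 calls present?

ρ = λ/μ = 9.9/13.3 = 0.7444
P(n) = (1-ρ)ρⁿ
P(3) = (1-0.7444) × 0.7444^3
P(3) = 0.2556 × 0.4125
P(3) = 0.1054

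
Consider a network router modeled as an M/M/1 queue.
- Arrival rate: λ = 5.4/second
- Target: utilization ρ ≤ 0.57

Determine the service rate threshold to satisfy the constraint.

ρ = λ/μ, so μ = λ/ρ
μ ≥ 5.4/0.57 = 9.4737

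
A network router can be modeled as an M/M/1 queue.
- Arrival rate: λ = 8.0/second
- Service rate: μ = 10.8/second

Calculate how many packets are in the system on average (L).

ρ = λ/μ = 8.0/10.8 = 0.7407
For M/M/1: L = λ/(μ-λ)
L = 8.0/(10.8-8.0) = 8.0/2.80
L = 2.8571 packets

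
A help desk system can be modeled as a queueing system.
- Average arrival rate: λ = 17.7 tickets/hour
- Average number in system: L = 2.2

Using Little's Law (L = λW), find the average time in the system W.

Little's Law: L = λW, so W = L/λ
W = 2.2/17.7 = 0.1243 hours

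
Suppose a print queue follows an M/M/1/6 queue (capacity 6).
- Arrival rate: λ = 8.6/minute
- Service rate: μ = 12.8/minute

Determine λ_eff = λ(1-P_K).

ρ = λ/μ = 8.6/12.8 = 0.67187
P₀ = (1-ρ)/(1-ρ^(K+1)) = (1-0.67187)/(1-0.67187^7) = 0.3281/0.9382 = 0.3497
P_K = P₀×ρ^K = 0.3497 × 0.67187^6 = 0.3497 × 0.09198 = 0.03217
λ_eff = λ(1-P_K) = 8.6 × (1 - 0.03217) = 8.6 × 0.96783 = 8.3233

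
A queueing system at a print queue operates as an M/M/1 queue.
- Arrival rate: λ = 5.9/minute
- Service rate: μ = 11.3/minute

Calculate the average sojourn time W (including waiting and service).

First, compute utilization: ρ = λ/μ = 5.9/11.3 = 0.5221
For M/M/1: W = 1/(μ-λ)
W = 1/(11.3-5.9) = 1/5.40
W = 0.1852 minutes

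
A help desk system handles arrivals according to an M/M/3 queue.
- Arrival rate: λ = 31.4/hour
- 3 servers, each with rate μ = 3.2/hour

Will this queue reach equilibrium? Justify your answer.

Stability requires ρ = λ/(cμ) < 1
ρ = 31.4/(3 × 3.2) = 31.4/9.60 = 3.2708
Since 3.2708 ≥ 1, the system is UNSTABLE.
Need c > λ/μ = 31.4/3.2 = 9.81.
Minimum servers needed: c = 10.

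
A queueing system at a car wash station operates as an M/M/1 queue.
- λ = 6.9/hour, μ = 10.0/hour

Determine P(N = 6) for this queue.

ρ = λ/μ = 6.9/10.0 = 0.6900
P(n) = (1-ρ)ρⁿ
P(6) = (1-0.6900) × 0.6900^6
P(6) = 0.3100 × 0.1079
P(6) = 0.03345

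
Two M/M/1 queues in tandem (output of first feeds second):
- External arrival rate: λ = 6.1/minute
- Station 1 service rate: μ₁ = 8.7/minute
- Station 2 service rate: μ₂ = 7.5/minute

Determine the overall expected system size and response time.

By Jackson's theorem, each station behaves as independent M/M/1.
Station 1: ρ₁ = 6.1/8.7 = 0.7011, L₁ = ρ₁/(1-ρ₁) = λ/(μ₁-λ) = 6.1/2.60 = 2.3462
Station 2: ρ₂ = 6.1/7.5 = 0.8133, L₂ = ρ₂/(1-ρ₂) = λ/(μ₂-λ) = 6.1/1.40 = 4.3571
Total: L = L₁ + L₂ = 2.3462 + 4.3571 = 6.7033
W = L/λ = 6.7033/6.1 = 1.0989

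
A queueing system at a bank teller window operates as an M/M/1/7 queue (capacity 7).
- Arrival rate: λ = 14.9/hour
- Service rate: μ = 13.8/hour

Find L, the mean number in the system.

ρ = λ/μ = 14.9/13.8 = 1.07971
P₀ = (1-ρ)/(1-ρ^(K+1)) = (1-1.07971)/(1-1.07971^8) = -0.07971/-0.8470 = 0.09411
P_K = P₀×ρ^K = 0.09411 × 1.07971^7 = 0.09411 × 1.7106 = 0.1610
L = ρ[1 - (K+1)ρ^K + Kρ^(K+1)] / [(1-ρ)(1-ρ^(K+1))]
L = 1.07971 × (1 - 8×1.7106055 + 7×1.8469579) / ((1 - 1.07971) × (1 - 1.8469579)) = 3.9001 transactions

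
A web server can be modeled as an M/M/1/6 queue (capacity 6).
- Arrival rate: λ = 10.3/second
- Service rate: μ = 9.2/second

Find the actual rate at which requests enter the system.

ρ = λ/μ = 10.3/9.2 = 1.11957
P₀ = (1-ρ)/(1-ρ^(K+1)) = (1-1.11957)/(1-1.11957^7) = -0.11957/-1.2047 = 0.09925
P_K = P₀×ρ^K = 0.0992491 × 1.11957^6 = 0.0992491 × 1.96928 = 0.1954
λ_eff = λ(1-P_K) = 10.3 × (1 - 0.19545) = 10.3 × 0.80455 = 8.2869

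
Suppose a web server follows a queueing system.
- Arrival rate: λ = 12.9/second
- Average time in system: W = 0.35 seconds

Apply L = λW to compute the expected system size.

Little's Law: L = λW
L = 12.9 × 0.35 = 4.5150 requests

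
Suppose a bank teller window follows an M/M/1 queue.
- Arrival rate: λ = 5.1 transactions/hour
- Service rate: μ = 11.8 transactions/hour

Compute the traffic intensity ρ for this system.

Server utilization: ρ = λ/μ
ρ = 5.1/11.8 = 0.4322
The server is busy 43.22% of the time.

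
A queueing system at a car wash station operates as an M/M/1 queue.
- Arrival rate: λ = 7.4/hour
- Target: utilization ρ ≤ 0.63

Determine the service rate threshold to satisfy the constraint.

ρ = λ/μ, so μ = λ/ρ
μ ≥ 7.4/0.63 = 11.7460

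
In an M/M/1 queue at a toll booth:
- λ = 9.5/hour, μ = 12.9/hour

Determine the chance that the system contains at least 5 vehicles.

ρ = λ/μ = 9.5/12.9 = 0.7364
P(N ≥ n) = ρⁿ
P(N ≥ 5) = 0.7364^5
P(N ≥ 5) = 0.2166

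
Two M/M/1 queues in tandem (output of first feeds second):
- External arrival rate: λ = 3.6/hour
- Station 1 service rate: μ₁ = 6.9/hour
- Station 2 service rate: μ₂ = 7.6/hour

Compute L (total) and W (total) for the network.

By Jackson's theorem, each station behaves as independent M/M/1.
Station 1: ρ₁ = 3.6/6.9 = 0.5217, L₁ = ρ₁/(1-ρ₁) = λ/(μ₁-λ) = 3.6/3.30 = 1.0909
Station 2: ρ₂ = 3.6/7.6 = 0.4737, L₂ = ρ₂/(1-ρ₂) = λ/(μ₂-λ) = 3.6/4.00 = 0.9000
Total: L = L₁ + L₂ = 1.0909 + 0.9000 = 1.9909
W = L/λ = 1.9909/3.6 = 0.5530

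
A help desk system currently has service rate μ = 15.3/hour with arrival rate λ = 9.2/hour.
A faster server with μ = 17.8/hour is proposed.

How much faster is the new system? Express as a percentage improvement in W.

System 1: ρ₁ = 9.2/15.3 = 0.6013, W₁ = 1/(15.3-9.2) = 0.16393
System 2: ρ₂ = 9.2/17.8 = 0.5169, W₂ = 1/(17.8-9.2) = 0.11628
Improvement: (W₁-W₂)/W₁ = (0.16393-0.11628)/0.16393 = 29.07%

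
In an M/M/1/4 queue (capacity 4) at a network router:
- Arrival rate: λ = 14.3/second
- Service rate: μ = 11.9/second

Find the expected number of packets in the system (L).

ρ = λ/μ = 14.3/11.9 = 1.2017
P₀ = (1-ρ)/(1-ρ^(K+1)) = (1-1.2017)/(1-1.2017^5) = -0.2017/-1.5060 = 0.1339
P_K = P₀×ρ^K = 0.13393 × 1.2017^4 = 0.13393 × 2.0854 = 0.2793
L = ρ[1 - (K+1)ρ^K + Kρ^(K+1)] / [(1-ρ)(1-ρ^(K+1))]
L = 1.2017 × (1 - 5×2.08538 + 4×2.50600) / ((1 - 1.2017) × (1 - 2.50600)) = 2.3622 packets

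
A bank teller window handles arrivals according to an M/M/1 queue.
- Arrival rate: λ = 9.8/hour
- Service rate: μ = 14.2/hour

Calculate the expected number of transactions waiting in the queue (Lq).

ρ = λ/μ = 9.8/14.2 = 0.6901
For M/M/1: Lq = λ²/(μ(μ-λ))
Lq = 96.04/(14.2 × 4.40)
Lq = 1.5371 transactions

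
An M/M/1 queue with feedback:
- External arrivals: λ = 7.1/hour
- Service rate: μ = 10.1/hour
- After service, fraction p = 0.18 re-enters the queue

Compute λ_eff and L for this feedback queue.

Effective arrival rate: λ_eff = λ/(1-p) = 7.1/(1-0.18) = 7.1/0.82 = 8.65854
ρ = λ_eff/μ = 8.65854/10.1 = 0.857281
L = ρ/(1-ρ) = 0.857281/(1-0.857281) = 6.0068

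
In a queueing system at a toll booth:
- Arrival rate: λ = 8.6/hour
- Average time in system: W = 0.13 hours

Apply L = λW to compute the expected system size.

Little's Law: L = λW
L = 8.6 × 0.13 = 1.1180 vehicles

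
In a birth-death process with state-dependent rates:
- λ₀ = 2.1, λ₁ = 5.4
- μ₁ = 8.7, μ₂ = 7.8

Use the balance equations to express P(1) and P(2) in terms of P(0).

Balance equations:
State 0: λ₀P₀ = μ₁P₁ → P₁ = (λ₀/μ₁)P₀ = (2.1/8.7)P₀ = 0.2414P₀
State 1: P₂ = (λ₀λ₁)/(μ₁μ₂)P₀ = (2.1×5.4)/(8.7×7.8)P₀ = 0.1671P₀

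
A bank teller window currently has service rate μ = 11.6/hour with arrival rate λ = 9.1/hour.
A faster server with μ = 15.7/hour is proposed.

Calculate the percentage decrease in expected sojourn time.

System 1: ρ₁ = 9.1/11.6 = 0.7845, W₁ = 1/(11.6-9.1) = 0.40000
System 2: ρ₂ = 9.1/15.7 = 0.5796, W₂ = 1/(15.7-9.1) = 0.15152
Improvement: (W₁-W₂)/W₁ = (0.40000-0.15152)/0.40000 = 62.12%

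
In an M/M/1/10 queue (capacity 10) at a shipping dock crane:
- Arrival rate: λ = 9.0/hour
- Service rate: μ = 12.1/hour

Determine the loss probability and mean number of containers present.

ρ = λ/μ = 9.0/12.1 = 0.7438
P₀ = (1-ρ)/(1-ρ^(K+1)) = (1-0.7438)/(1-0.7438^11) = 0.2562/0.9615 = 0.2665
P_K = P₀×ρ^K = 0.2665 × 0.7438^10 = 0.2665 × 0.05183 = 0.01381
Blocking probability P_10 = 0.01381 (1.38%)
L = ρ[1 - (K+1)ρ^K + Kρ^(K+1)] / [(1-ρ)(1-ρ^(K+1))]
L = 0.7438 × (1 - 11×0.0518277 + 10×0.0385494) / ((1 - 0.7438) × (1 - 0.0385494)) = 2.4622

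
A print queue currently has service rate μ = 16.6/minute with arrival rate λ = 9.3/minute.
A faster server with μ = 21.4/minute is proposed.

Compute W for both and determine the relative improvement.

System 1: ρ₁ = 9.3/16.6 = 0.5602, W₁ = 1/(16.6-9.3) = 0.13699
System 2: ρ₂ = 9.3/21.4 = 0.4346, W₂ = 1/(21.4-9.3) = 0.082645
Improvement: (W₁-W₂)/W₁ = (0.13699-0.082645)/0.13699 = 39.67%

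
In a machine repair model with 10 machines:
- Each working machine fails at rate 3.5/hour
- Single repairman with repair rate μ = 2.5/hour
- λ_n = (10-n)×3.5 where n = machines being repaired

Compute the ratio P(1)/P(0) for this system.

P(1)/P(0) = ∏_{i=0}^{1-1} λ_i/μ_{i+1}
= (10-0)×3.5/2.5
= 14.0000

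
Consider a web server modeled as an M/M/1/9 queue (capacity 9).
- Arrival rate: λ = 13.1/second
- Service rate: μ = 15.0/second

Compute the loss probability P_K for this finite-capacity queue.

ρ = λ/μ = 13.1/15.0 = 0.87333
P₀ = (1-ρ)/(1-ρ^(K+1)) = (1-0.87333)/(1-0.87333^10) = 0.12667/0.74190 = 0.1707
P_K = P₀×ρ^K = 0.17074 × 0.87333^9 = 0.17074 × 0.29553 = 0.05046
Blocking probability = 5.05%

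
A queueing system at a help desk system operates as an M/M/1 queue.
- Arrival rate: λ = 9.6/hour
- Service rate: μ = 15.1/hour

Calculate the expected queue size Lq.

ρ = λ/μ = 9.6/15.1 = 0.6358
For M/M/1: Lq = λ²/(μ(μ-λ))
Lq = 92.16/(15.1 × 5.50)
Lq = 1.1097 tickets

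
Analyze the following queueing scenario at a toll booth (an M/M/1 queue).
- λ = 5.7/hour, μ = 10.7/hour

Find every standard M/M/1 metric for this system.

Step 1: ρ = λ/μ = 5.7/10.7 = 0.5327
Step 2: L = λ/(μ-λ) = 5.7/5.00 = 1.1400
Step 3: Lq = λ²/(μ(μ-λ)) = 32.49/(10.7×5.00) = 0.6073
Step 4: W = 1/(μ-λ) = 1/5.00 = 0.2000
Step 5: Wq = λ/(μ(μ-λ)) = 5.7/(10.7×5.00) = 0.1065
Step 6: P(0) = 1-ρ = 0.4673
Verify: L = λW = 5.7×0.2000 = 1.1400 ✔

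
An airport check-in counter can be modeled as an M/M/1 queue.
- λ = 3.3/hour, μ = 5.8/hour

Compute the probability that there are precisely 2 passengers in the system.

ρ = λ/μ = 3.3/5.8 = 0.5690
P(n) = (1-ρ)ρⁿ
P(2) = (1-0.5690) × 0.5690^2
P(2) = 0.43100 × 0.32376
P(2) = 0.1395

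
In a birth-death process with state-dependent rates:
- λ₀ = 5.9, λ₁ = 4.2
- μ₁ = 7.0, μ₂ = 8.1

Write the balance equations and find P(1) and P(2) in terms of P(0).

Balance equations:
State 0: λ₀P₀ = μ₁P₁ → P₁ = (λ₀/μ₁)P₀ = (5.9/7.0)P₀ = 0.8429P₀
State 1: P₂ = (λ₀λ₁)/(μ₁μ₂)P₀ = (5.9×4.2)/(7.0×8.1)P₀ = 0.4370P₀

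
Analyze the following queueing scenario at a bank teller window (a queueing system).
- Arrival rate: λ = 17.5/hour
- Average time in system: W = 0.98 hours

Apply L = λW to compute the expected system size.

Little's Law: L = λW
L = 17.5 × 0.98 = 17.1500 transactions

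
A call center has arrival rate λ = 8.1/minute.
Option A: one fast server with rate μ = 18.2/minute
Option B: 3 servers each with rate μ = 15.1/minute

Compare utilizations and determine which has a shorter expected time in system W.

Option A: single server μ = 18.2 (M/M/1)
  ρ_A = 8.1/18.2 = 0.4451
  W_A = 1/(μ-λ) = 1/(18.2-8.1) = 1/10.10 = 0.09901

Option B: 3 servers μ = 15.1 (M/M/3)
  ρ_B = λ/(cμ) = 8.1/(3×15.1) = 0.1788
  Offered load a = λ/μ = cρ = 8.1/15.1 = 0.5364
  P₀ = [ Σₙ₌₀^2 aⁿ/n! + a^3/(3!(1-ρ)) ]⁻¹
  Σ = a^0/0! + a^1/1! + a^2/2! = 1.0000 + 0.5364 + 0.1439 = 1.6803
  a^3/(3!(1-ρ)) = 0.15436/(6 × 0.82119) = 0.03133
  P₀ = 1/(1.6803 + 0.03133) = 0.5842
  Lq = P₀·a^3·ρ / (3!(1-ρ)²) = 0.58424 × 0.15436 × 0.17881 / (6 × 0.67436) = 0.003985
  Wq_B = Lq/λ = 0.003985/8.1 = 0.0004920
  W_B = Wq_B + 1/μ = 0.0004920 + 0.06623 = 0.06672

Since W_B = 0.06672 < W_A = 0.09901, Option B (multiple servers) has the shorter time in system.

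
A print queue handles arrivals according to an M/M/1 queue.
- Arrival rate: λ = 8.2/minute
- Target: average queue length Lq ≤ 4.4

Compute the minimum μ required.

For M/M/1: Lq = λ²/(μ(μ-λ))
Need Lq ≤ 4.4, i.e. μ(μ-λ) ≥ λ²/4.4
μ² - 8.2μ - 67.24/4.4 ≥ 0  →  μ² - 8.2μ - 15.28182 ≥ 0
Quadratic formula (positive root): μ = [λ + √(λ² + 4×15.28182)]/2
Discriminant: 67.24 + 4×15.28182 = 128.3673, √128.3673 = 11.32993
μ ≥ (8.2 + 11.32993)/2 = 9.7650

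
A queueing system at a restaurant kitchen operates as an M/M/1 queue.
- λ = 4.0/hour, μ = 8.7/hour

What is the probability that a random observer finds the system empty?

ρ = λ/μ = 4.0/8.7 = 0.4598
P(0) = 1 - ρ = 1 - 0.4598 = 0.5402
The server is idle 54.02% of the time.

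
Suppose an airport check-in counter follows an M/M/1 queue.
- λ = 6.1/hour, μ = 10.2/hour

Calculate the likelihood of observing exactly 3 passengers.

ρ = λ/μ = 6.1/10.2 = 0.59804
P(n) = (1-ρ)ρⁿ
P(3) = (1-0.59804) × 0.59804^3
P(3) = 0.40196 × 0.21389
P(3) = 0.08598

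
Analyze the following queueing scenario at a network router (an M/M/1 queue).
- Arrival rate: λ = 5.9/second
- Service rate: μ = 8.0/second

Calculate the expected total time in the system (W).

First, compute utilization: ρ = λ/μ = 5.9/8.0 = 0.7375
For M/M/1: W = 1/(μ-λ)
W = 1/(8.0-5.9) = 1/2.10
W = 0.4762 seconds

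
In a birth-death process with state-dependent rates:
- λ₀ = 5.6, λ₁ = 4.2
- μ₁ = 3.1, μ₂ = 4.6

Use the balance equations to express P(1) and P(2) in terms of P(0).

Balance equations:
State 0: λ₀P₀ = μ₁P₁ → P₁ = (λ₀/μ₁)P₀ = (5.6/3.1)P₀ = 1.8065P₀
State 1: P₂ = (λ₀λ₁)/(μ₁μ₂)P₀ = (5.6×4.2)/(3.1×4.6)P₀ = 1.6494P₀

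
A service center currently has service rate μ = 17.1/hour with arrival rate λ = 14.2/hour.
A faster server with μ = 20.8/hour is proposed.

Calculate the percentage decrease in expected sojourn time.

System 1: ρ₁ = 14.2/17.1 = 0.8304, W₁ = 1/(17.1-14.2) = 0.3448
System 2: ρ₂ = 14.2/20.8 = 0.6827, W₂ = 1/(20.8-14.2) = 0.1515
Improvement: (W₁-W₂)/W₁ = (0.3448-0.1515)/0.3448 = 56.06%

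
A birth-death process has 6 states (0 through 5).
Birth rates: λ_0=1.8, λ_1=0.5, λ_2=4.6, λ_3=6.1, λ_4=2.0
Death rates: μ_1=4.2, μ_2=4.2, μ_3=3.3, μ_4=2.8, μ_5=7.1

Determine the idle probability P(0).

Ratios P(n)/P(0) = (λ₀···λₙ₋₁)/(μ₁···μₙ):
P(1)/P(0) = (1.8)/(4.2) = 0.4286
P(2)/P(0) = (1.8×0.5)/(4.2×4.2) = 0.05102
P(3)/P(0) = (1.8×0.5×4.6)/(4.2×4.2×3.3) = 0.07112
P(4)/P(0) = (1.8×0.5×4.6×6.1)/(4.2×4.2×3.3×2.8) = 0.1549
P(5)/P(0) = (1.8×0.5×4.6×6.1×2.0)/(4.2×4.2×3.3×2.8×7.1) = 0.04364

Normalization: ∑ P(n) = 1
P(0) × (1.0000 + 0.4286 + 0.05102 + 0.07112 + 0.1549 + 0.04364) = 1
P(0) × 1.7493 = 1
P(0) = 1/1.7493 = 0.5717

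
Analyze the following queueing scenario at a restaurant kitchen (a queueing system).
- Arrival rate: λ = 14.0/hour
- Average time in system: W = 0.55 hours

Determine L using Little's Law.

Little's Law: L = λW
L = 14.0 × 0.55 = 7.7000 orders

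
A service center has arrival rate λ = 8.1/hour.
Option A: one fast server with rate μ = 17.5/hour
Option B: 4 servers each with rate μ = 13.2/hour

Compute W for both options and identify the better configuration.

Option A: single server μ = 17.5 (M/M/1)
  ρ_A = 8.1/17.5 = 0.4629
  W_A = 1/(μ-λ) = 1/(17.5-8.1) = 1/9.40 = 0.1064

Option B: 4 servers μ = 13.2 (M/M/4)
  ρ_B = λ/(cμ) = 8.1/(4×13.2) = 0.1534
  Offered load a = λ/μ = cρ = 8.1/13.2 = 0.6136
  P₀ = [ Σₙ₌₀^3 aⁿ/n! + a^4/(4!(1-ρ)) ]⁻¹
  Σ = a^0/0! + a^1/1! + a^2/2! + a^3/3! = 1.0000 + 0.6136 + 0.1883 + 0.03851 = 1.8404
  a^4/(4!(1-ρ)) = 0.14179/(24 × 0.84659) = 0.006978
  P₀ = 1/(1.8404 + 0.006978) = 0.5413
  Lq = P₀·a^4·ρ / (4!(1-ρ)²) = 0.5413 × 0.1418 × 0.1534 / (24 × 0.7167) = 0.0006845
  Wq_B = Lq/λ = 0.0006845/8.1 = 0.00008451
  W_B = Wq_B + 1/μ = 0.00008451 + 0.07576 = 0.07584

Since W_B = 0.07584 < W_A = 0.1064, Option B (multiple servers) has the shorter time in system.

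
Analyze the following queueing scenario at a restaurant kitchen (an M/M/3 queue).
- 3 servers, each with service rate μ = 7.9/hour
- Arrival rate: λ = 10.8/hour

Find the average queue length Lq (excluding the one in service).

Traffic intensity: ρ = λ/(cμ) = 10.8/(3×7.9) = 0.4557
Since ρ = 0.4557 < 1, system is stable.
Offered load a = λ/μ = cρ = 10.8/7.9 = 1.3671
P₀ = [ Σₙ₌₀^2 aⁿ/n! + a^3/(3!(1-ρ)) ]⁻¹
Σ = a^0/0! + a^1/1! + a^2/2! = 1.0000 + 1.3671 + 0.9345 = 3.3016
a^3/(3!(1-ρ)) = 2.55499/(6 × 0.544304) = 0.7823
P₀ = 1/(3.3016 + 0.7823) = 0.2449
Lq = P₀·a^3·ρ / (3!(1-ρ)²) = 0.2449 × 2.5550 × 0.4557 / (6 × 0.2963) = 0.1604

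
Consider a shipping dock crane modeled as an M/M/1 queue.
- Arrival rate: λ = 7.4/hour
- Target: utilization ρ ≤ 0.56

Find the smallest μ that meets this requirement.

ρ = λ/μ, so μ = λ/ρ
μ ≥ 7.4/0.56 = 13.2143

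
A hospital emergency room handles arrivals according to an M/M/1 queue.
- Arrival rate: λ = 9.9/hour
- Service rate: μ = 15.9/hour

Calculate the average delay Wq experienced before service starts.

First, compute utilization: ρ = λ/μ = 9.9/15.9 = 0.6226
For M/M/1: Wq = λ/(μ(μ-λ))
Wq = 9.9/(15.9 × (15.9-9.9))
Wq = 9.9/(15.9 × 6.00)
Wq = 0.1038 hours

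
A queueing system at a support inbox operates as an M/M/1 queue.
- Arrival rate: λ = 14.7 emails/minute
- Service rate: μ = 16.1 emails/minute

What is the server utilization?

Server utilization: ρ = λ/μ
ρ = 14.7/16.1 = 0.9130
The server is busy 91.30% of the time.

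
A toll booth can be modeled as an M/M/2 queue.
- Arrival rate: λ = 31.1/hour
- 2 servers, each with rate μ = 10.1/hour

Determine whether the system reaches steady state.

Stability requires ρ = λ/(cμ) < 1
ρ = 31.1/(2 × 10.1) = 31.1/20.20 = 1.5396
Since 1.5396 ≥ 1, the system is UNSTABLE.
Need c > λ/μ = 31.1/10.1 = 3.08.
Minimum servers needed: c = 4.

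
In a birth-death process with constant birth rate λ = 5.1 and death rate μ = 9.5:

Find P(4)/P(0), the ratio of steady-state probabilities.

For constant rates: P(n)/P(0) = (λ/μ)^n
P(4)/P(0) = (5.1/9.5)^4 = 0.53684^4 = 0.08306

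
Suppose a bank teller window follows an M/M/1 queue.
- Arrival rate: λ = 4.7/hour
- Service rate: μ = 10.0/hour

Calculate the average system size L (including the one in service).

ρ = λ/μ = 4.7/10.0 = 0.4700
For M/M/1: L = λ/(μ-λ)
L = 4.7/(10.0-4.7) = 4.7/5.30
L = 0.8868 transactions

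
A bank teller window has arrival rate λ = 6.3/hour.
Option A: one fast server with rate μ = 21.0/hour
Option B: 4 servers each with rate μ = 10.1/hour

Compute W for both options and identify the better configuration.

Option A: single server μ = 21.0 (M/M/1)
  ρ_A = 6.3/21.0 = 0.3000
  W_A = 1/(μ-λ) = 1/(21.0-6.3) = 1/14.70 = 0.06803

Option B: 4 servers μ = 10.1 (M/M/4)
  ρ_B = λ/(cμ) = 6.3/(4×10.1) = 0.1559
  Offered load a = λ/μ = cρ = 6.3/10.1 = 0.6238
  P₀ = [ Σₙ₌₀^3 aⁿ/n! + a^4/(4!(1-ρ)) ]⁻¹
  Σ = a^0/0! + a^1/1! + a^2/2! + a^3/3! = 1.0000 + 0.6238 + 0.1945 + 0.04045 = 1.8588
  a^4/(4!(1-ρ)) = 0.1514/(24 × 0.8441) = 0.007473
  P₀ = 1/(1.8588 + 0.007473) = 0.5358
  Lq = P₀·a^4·ρ / (4!(1-ρ)²) = 0.53584 × 0.15138 × 0.15594 / (24 × 0.71244) = 0.0007398
  Wq_B = Lq/λ = 0.0007398/6.3 = 0.0001174
  W_B = Wq_B + 1/μ = 0.0001174 + 0.09901 = 0.09913

Since W_A = 0.06803 < W_B = 0.09913, Option A (single fast server) has the shorter time in system.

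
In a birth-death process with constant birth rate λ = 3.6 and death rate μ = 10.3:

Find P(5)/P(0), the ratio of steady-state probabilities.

For constant rates: P(n)/P(0) = (λ/μ)^n
P(5)/P(0) = (3.6/10.3)^5 = 0.34951^5 = 0.005216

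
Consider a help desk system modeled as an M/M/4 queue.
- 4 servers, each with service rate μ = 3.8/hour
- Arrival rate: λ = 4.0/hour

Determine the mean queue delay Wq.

Traffic intensity: ρ = λ/(cμ) = 4.0/(4×3.8) = 0.2632
Since ρ = 0.2632 < 1, system is stable.
Offered load a = λ/μ = cρ = 4.0/3.8 = 1.0526
P₀ = [ Σₙ₌₀^3 aⁿ/n! + a^4/(4!(1-ρ)) ]⁻¹
Σ = a^0/0! + a^1/1! + a^2/2! + a^3/3! = 1.0000 + 1.0526 + 0.5540 + 0.1944 = 2.8010
a^4/(4!(1-ρ)) = 1.2277/(24 × 0.7368) = 0.06943
P₀ = 1/(2.8010 + 0.06943) = 0.3484
Lq = P₀·a^4·ρ / (4!(1-ρ)²) = 0.34838 × 1.2277 × 0.26316 / (24 × 0.54294) = 0.008638
Wq = Lq/λ = 0.008638/4.0 = 0.002159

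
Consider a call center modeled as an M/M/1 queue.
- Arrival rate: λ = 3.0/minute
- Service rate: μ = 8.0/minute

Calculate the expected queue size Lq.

ρ = λ/μ = 3.0/8.0 = 0.3750
For M/M/1: Lq = λ²/(μ(μ-λ))
Lq = 9.00/(8.0 × 5.00)
Lq = 0.2250 calls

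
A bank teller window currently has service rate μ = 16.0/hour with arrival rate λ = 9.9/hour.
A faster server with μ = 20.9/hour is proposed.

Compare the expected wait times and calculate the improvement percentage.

System 1: ρ₁ = 9.9/16.0 = 0.6188, W₁ = 1/(16.0-9.9) = 0.163934
System 2: ρ₂ = 9.9/20.9 = 0.4737, W₂ = 1/(20.9-9.9) = 0.0909091
Improvement: (W₁-W₂)/W₁ = (0.163934-0.0909091)/0.163934 = 44.55%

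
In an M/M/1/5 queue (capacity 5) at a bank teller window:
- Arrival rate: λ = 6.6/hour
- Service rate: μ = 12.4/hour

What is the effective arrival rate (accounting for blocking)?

ρ = λ/μ = 6.6/12.4 = 0.53226
P₀ = (1-ρ)/(1-ρ^(K+1)) = (1-0.53226)/(1-0.53226^6) = 0.4677/0.9773 = 0.4786
P_K = P₀×ρ^K = 0.4786 × 0.53226^5 = 0.4786 × 0.04272 = 0.02045
λ_eff = λ(1-P_K) = 6.6 × (1 - 0.020446) = 6.6 × 0.979554 = 6.4651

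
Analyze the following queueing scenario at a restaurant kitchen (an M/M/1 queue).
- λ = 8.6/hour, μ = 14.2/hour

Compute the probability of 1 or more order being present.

ρ = λ/μ = 8.6/14.2 = 0.6056
P(N ≥ n) = ρⁿ
P(N ≥ 1) = 0.6056^1
P(N ≥ 1) = 0.6056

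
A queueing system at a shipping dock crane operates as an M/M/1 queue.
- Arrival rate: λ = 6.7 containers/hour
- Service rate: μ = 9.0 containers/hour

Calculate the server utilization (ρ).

Server utilization: ρ = λ/μ
ρ = 6.7/9.0 = 0.7444
The server is busy 74.44% of the time.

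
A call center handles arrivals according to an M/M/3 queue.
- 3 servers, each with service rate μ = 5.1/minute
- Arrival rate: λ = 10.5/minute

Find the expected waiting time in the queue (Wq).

Traffic intensity: ρ = λ/(cμ) = 10.5/(3×5.1) = 0.6863
Since ρ = 0.6863 < 1, system is stable.
Offered load a = λ/μ = cρ = 10.5/5.1 = 2.0588
P₀ = [ Σₙ₌₀^2 aⁿ/n! + a^3/(3!(1-ρ)) ]⁻¹
Σ = a^0/0! + a^1/1! + a^2/2! = 1.0000 + 2.0588 + 2.1194 = 5.1782
a^3/(3!(1-ρ)) = 8.72685/(6 × 0.313725) = 4.6361
P₀ = 1/(5.1782 + 4.6361) = 0.1019
Lq = P₀·a^3·ρ / (3!(1-ρ)²) = 0.10189 × 8.7268 × 0.68627 / (6 × 0.098424) = 1.0333
Wq = Lq/λ = 1.0333/10.5 = 0.09841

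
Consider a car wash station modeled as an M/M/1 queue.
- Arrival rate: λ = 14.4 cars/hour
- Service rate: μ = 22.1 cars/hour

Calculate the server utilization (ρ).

Server utilization: ρ = λ/μ
ρ = 14.4/22.1 = 0.6516
The server is busy 65.16% of the time.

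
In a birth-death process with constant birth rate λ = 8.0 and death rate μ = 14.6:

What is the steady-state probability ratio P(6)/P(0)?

For constant rates: P(n)/P(0) = (λ/μ)^n
P(6)/P(0) = (8.0/14.6)^6 = 0.54795^6 = 0.02707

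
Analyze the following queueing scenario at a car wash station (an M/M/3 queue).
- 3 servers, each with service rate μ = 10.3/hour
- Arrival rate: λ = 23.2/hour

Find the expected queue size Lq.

Traffic intensity: ρ = λ/(cμ) = 23.2/(3×10.3) = 0.7508
Since ρ = 0.7508 < 1, system is stable.
Offered load a = λ/μ = cρ = 23.2/10.3 = 2.2524
P₀ = [ Σₙ₌₀^2 aⁿ/n! + a^3/(3!(1-ρ)) ]⁻¹
Σ = a^0/0! + a^1/1! + a^2/2! = 1.0000 + 2.2524 + 2.5367 = 5.7891
a^3/(3!(1-ρ)) = 11.4275/(6 × 0.24919) = 7.6431
P₀ = 1/(5.7891 + 7.6431) = 0.07445
Lq = P₀·a^3·ρ / (3!(1-ρ)²) = 0.074448 × 11.4275 × 0.75081 / (6 × 0.062096) = 1.7144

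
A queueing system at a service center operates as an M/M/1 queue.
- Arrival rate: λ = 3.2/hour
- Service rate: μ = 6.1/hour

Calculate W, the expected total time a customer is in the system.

First, compute utilization: ρ = λ/μ = 3.2/6.1 = 0.5246
For M/M/1: W = 1/(μ-λ)
W = 1/(6.1-3.2) = 1/2.90
W = 0.3448 hours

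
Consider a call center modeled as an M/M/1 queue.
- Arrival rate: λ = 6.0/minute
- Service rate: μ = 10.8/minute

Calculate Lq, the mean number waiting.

ρ = λ/μ = 6.0/10.8 = 0.5556
For M/M/1: Lq = λ²/(μ(μ-λ))
Lq = 36.00/(10.8 × 4.80)
Lq = 0.6944 calls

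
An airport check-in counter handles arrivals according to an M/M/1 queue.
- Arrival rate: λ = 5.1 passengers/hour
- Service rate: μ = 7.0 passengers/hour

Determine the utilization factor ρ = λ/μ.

Server utilization: ρ = λ/μ
ρ = 5.1/7.0 = 0.7286
The server is busy 72.86% of the time.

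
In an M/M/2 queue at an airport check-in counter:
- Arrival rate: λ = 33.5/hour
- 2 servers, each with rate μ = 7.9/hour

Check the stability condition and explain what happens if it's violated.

Stability requires ρ = λ/(cμ) < 1
ρ = 33.5/(2 × 7.9) = 33.5/15.80 = 2.1203
Since 2.1203 ≥ 1, the system is UNSTABLE.
Need c > λ/μ = 33.5/7.9 = 4.24.
Minimum servers needed: c = 5.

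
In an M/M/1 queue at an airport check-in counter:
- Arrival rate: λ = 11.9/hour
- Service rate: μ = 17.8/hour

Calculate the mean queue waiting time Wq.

First, compute utilization: ρ = λ/μ = 11.9/17.8 = 0.6685
For M/M/1: Wq = λ/(μ(μ-λ))
Wq = 11.9/(17.8 × (17.8-11.9))
Wq = 11.9/(17.8 × 5.90)
Wq = 0.1133 hours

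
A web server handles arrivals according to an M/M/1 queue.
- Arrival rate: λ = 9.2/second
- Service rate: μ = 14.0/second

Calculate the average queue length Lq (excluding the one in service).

ρ = λ/μ = 9.2/14.0 = 0.6571
For M/M/1: Lq = λ²/(μ(μ-λ))
Lq = 84.64/(14.0 × 4.80)
Lq = 1.2595 requests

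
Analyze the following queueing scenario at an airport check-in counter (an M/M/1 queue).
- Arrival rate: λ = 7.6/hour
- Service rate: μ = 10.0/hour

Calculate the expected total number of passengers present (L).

ρ = λ/μ = 7.6/10.0 = 0.7600
For M/M/1: L = λ/(μ-λ)
L = 7.6/(10.0-7.6) = 7.6/2.40
L = 3.1667 passengers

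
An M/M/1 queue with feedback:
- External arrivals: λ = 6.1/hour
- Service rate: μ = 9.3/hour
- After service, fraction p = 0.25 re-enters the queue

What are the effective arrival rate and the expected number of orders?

Effective arrival rate: λ_eff = λ/(1-p) = 6.1/(1-0.25) = 6.1/0.75 = 8.13333
ρ = λ_eff/μ = 8.13333/9.3 = 0.874552
L = ρ/(1-ρ) = 0.874552/(1-0.874552) = 6.9714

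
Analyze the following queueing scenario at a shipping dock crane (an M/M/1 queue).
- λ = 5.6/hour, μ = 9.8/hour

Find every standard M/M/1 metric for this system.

Step 1: ρ = λ/μ = 5.6/9.8 = 0.5714
Step 2: L = λ/(μ-λ) = 5.6/4.20 = 1.3333
Step 3: Lq = λ²/(μ(μ-λ)) = 31.36/(9.8×4.20) = 0.7619
Step 4: W = 1/(μ-λ) = 1/4.20 = 0.238095
Step 5: Wq = λ/(μ(μ-λ)) = 5.6/(9.8×4.20) = 0.1361
Step 6: P(0) = 1-ρ = 0.4286
Verify: L = λW = 5.6×0.238095 = 1.3333 ✔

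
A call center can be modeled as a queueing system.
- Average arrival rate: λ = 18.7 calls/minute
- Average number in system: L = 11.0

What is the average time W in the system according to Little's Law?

Little's Law: L = λW, so W = L/λ
W = 11.0/18.7 = 0.5882 minutes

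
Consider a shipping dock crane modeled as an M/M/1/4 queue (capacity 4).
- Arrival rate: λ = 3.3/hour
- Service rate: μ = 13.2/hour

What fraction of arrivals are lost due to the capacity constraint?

ρ = λ/μ = 3.3/13.2 = 0.2500
P₀ = (1-ρ)/(1-ρ^(K+1)) = (1-0.2500)/(1-0.2500^5) = 0.75000/0.99902 = 0.7507
P_K = P₀×ρ^K = 0.75073 × 0.2500^4 = 0.75073 × 0.0039062 = 0.002933
Blocking probability = 0.29%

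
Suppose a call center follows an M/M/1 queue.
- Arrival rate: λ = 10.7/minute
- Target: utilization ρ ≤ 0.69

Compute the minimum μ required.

ρ = λ/μ, so μ = λ/ρ
μ ≥ 10.7/0.69 = 15.5072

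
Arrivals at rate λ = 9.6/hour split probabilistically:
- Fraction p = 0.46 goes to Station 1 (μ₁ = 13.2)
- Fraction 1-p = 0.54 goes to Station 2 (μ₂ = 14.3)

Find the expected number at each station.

Effective rates: λ₁ = 9.6×0.46 = 4.416, λ₂ = 9.6×0.54 = 5.184
Station 1: ρ₁ = 4.416/13.2 = 0.33455, L₁ = ρ₁/(1-ρ₁) = 0.33455/(1-0.33455) = 0.5027
Station 2: ρ₂ = 5.184/14.3 = 0.36252, L₂ = ρ₂/(1-ρ₂) = 0.36252/(1-0.36252) = 0.5687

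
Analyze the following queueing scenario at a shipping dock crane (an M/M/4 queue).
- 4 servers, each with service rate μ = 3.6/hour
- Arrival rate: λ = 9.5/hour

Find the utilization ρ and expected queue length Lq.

Traffic intensity: ρ = λ/(cμ) = 9.5/(4×3.6) = 0.6597
Since ρ = 0.6597 < 1, system is stable.
Offered load a = λ/μ = cρ = 9.5/3.6 = 2.6389
P₀ = [ Σₙ₌₀^3 aⁿ/n! + a^4/(4!(1-ρ)) ]⁻¹
Σ = a^0/0! + a^1/1! + a^2/2! + a^3/3! = 1.00000 + 2.63889 + 3.48187 + 3.06275 = 10.1835
a^4/(4!(1-ρ)) = 48.4936/(24 × 0.34028) = 5.9380
P₀ = 1/(10.1835 + 5.9380) = 0.06203
Lq = P₀·a^4·ρ / (4!(1-ρ)²) = 0.062029 × 48.4936 × 0.65972 / (24 × 0.11579) = 0.7141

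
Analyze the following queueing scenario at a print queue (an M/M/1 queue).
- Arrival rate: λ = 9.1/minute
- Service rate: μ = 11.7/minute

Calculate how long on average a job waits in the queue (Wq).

First, compute utilization: ρ = λ/μ = 9.1/11.7 = 0.7778
For M/M/1: Wq = λ/(μ(μ-λ))
Wq = 9.1/(11.7 × (11.7-9.1))
Wq = 9.1/(11.7 × 2.60)
Wq = 0.2991 minutes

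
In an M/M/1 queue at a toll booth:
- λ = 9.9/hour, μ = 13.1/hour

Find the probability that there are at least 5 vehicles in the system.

ρ = λ/μ = 9.9/13.1 = 0.7557
P(N ≥ n) = ρⁿ
P(N ≥ 5) = 0.7557^5
P(N ≥ 5) = 0.2465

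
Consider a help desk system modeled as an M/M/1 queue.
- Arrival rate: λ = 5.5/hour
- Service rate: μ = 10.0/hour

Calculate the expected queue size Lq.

ρ = λ/μ = 5.5/10.0 = 0.5500
For M/M/1: Lq = λ²/(μ(μ-λ))
Lq = 30.25/(10.0 × 4.50)
Lq = 0.6722 tickets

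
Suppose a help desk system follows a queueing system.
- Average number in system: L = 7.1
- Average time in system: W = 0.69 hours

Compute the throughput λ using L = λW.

Little's Law: L = λW, so λ = L/W
λ = 7.1/0.69 = 10.2899 tickets/hour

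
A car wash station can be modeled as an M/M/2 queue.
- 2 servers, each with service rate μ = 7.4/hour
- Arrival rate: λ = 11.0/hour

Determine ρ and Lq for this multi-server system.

Traffic intensity: ρ = λ/(cμ) = 11.0/(2×7.4) = 0.7432
Since ρ = 0.7432 < 1, system is stable.
Offered load a = λ/μ = cρ = 11.0/7.4 = 1.4865
P₀ = [ Σₙ₌₀^1 aⁿ/n! + a^2/(2!(1-ρ)) ]⁻¹
Σ = a^0/0! + a^1/1! = 1.0000 + 1.4865 = 2.4865
a^2/(2!(1-ρ)) = 2.20964/(2 × 0.256757) = 4.3030
P₀ = 1/(2.4865 + 4.3030) = 0.1473
Lq = P₀·a^2·ρ / (2!(1-ρ)²) = 0.14729 × 2.2096 × 0.74324 / (2 × 0.065924) = 1.8346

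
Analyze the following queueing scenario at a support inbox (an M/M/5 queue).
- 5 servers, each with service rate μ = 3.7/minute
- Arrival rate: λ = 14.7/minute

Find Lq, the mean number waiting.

Traffic intensity: ρ = λ/(cμ) = 14.7/(5×3.7) = 0.7946
Since ρ = 0.7946 < 1, system is stable.
Offered load a = λ/μ = cρ = 14.7/3.7 = 3.9730
P₀ = [ Σₙ₌₀^4 aⁿ/n! + a^5/(5!(1-ρ)) ]⁻¹
Σ = a^0/0! + a^1/1! + a^2/2! + a^3/3! + a^4/4! = 1.00000 + 3.97297 + 7.89226 + 10.4519 + 10.3813 = 33.6984
a^5/(5!(1-ρ)) = 989.8698/(120 × 0.2054054) = 40.1592
P₀ = 1/(33.6984 + 40.1592) = 0.01354
Lq = P₀·a^5·ρ / (5!(1-ρ)²) = 0.0135396 × 989.8698 × 0.794595 / (120 × 0.0421914) = 2.1034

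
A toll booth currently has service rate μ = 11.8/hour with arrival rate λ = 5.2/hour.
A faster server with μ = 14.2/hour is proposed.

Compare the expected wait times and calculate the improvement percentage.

System 1: ρ₁ = 5.2/11.8 = 0.4407, W₁ = 1/(11.8-5.2) = 0.1515
System 2: ρ₂ = 5.2/14.2 = 0.3662, W₂ = 1/(14.2-5.2) = 0.1111
Improvement: (W₁-W₂)/W₁ = (0.1515-0.1111)/0.1515 = 26.67%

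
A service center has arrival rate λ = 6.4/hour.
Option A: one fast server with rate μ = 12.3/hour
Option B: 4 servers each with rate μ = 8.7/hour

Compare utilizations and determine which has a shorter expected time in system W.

Option A: single server μ = 12.3 (M/M/1)
  ρ_A = 6.4/12.3 = 0.5203
  W_A = 1/(μ-λ) = 1/(12.3-6.4) = 1/5.90 = 0.1695

Option B: 4 servers μ = 8.7 (M/M/4)
  ρ_B = λ/(cμ) = 6.4/(4×8.7) = 0.1839
  Offered load a = λ/μ = cρ = 6.4/8.7 = 0.7356
  P₀ = [ Σₙ₌₀^3 aⁿ/n! + a^4/(4!(1-ρ)) ]⁻¹
  Σ = a^0/0! + a^1/1! + a^2/2! + a^3/3! = 1.0000 + 0.7356 + 0.2706 + 0.06635 = 2.0726
  a^4/(4!(1-ρ)) = 0.2928/(24 × 0.8161) = 0.01495
  P₀ = 1/(2.0726 + 0.01495) = 0.4790
  Lq = P₀·a^4·ρ / (4!(1-ρ)²) = 0.4790 × 0.2928 × 0.1839 / (24 × 0.6660) = 0.001614
  Wq_B = Lq/λ = 0.001614/6.4 = 0.0002522
  W_B = Wq_B + 1/μ = 0.0002522 + 0.1149 = 0.1152

Since W_B = 0.1152 < W_A = 0.1695, Option B (multiple servers) has the shorter time in system.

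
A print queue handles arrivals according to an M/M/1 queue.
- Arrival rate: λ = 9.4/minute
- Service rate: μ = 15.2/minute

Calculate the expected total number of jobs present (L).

ρ = λ/μ = 9.4/15.2 = 0.6184
For M/M/1: L = λ/(μ-λ)
L = 9.4/(15.2-9.4) = 9.4/5.80
L = 1.6207 jobs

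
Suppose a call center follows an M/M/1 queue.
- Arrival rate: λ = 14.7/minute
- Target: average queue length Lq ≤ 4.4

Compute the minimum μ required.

For M/M/1: Lq = λ²/(μ(μ-λ))
Need Lq ≤ 4.4, i.e. μ(μ-λ) ≥ λ²/4.4
μ² - 14.7μ - 216.09/4.4 ≥ 0  →  μ² - 14.7μ - 49.111364 ≥ 0
Quadratic formula (positive root): μ = [λ + √(λ² + 4×49.111364)]/2
Discriminant: 216.09 + 4×49.111364 = 412.5355, √412.5355 = 20.3110
μ ≥ (14.7 + 20.3110)/2 = 17.5055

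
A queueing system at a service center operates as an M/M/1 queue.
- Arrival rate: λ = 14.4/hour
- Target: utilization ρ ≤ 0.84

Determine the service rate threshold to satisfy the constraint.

ρ = λ/μ, so μ = λ/ρ
μ ≥ 14.4/0.84 = 17.1429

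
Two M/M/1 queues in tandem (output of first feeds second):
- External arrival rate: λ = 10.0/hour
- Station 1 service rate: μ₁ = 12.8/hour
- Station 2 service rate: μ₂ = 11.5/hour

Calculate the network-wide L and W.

By Jackson's theorem, each station behaves as independent M/M/1.
Station 1: ρ₁ = 10.0/12.8 = 0.7812, L₁ = ρ₁/(1-ρ₁) = λ/(μ₁-λ) = 10.0/2.80 = 3.5714
Station 2: ρ₂ = 10.0/11.5 = 0.8696, L₂ = ρ₂/(1-ρ₂) = λ/(μ₂-λ) = 10.0/1.50 = 6.6667
Total: L = L₁ + L₂ = 3.5714 + 6.6667 = 10.2381
W = L/λ = 10.2381/10.0 = 1.0238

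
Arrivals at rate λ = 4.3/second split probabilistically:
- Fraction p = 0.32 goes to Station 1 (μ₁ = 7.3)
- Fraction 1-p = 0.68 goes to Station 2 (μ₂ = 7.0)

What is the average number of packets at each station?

Effective rates: λ₁ = 4.3×0.32 = 1.376, λ₂ = 4.3×0.68 = 2.924
Station 1: ρ₁ = 1.376/7.3 = 0.1885, L₁ = ρ₁/(1-ρ₁) = 0.1885/(1-0.1885) = 0.2323
Station 2: ρ₂ = 2.924/7.0 = 0.41771, L₂ = ρ₂/(1-ρ₂) = 0.41771/(1-0.41771) = 0.7174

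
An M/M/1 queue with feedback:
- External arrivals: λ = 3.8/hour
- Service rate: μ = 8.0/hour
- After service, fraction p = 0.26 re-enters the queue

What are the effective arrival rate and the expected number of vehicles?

Effective arrival rate: λ_eff = λ/(1-p) = 3.8/(1-0.26) = 3.8/0.74 = 5.1351
ρ = λ_eff/μ = 5.1351/8.0 = 0.6419
L = ρ/(1-ρ) = 0.6419/(1-0.6419) = 1.7925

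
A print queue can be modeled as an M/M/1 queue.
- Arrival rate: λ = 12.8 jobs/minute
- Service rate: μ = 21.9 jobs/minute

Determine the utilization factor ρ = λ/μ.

Server utilization: ρ = λ/μ
ρ = 12.8/21.9 = 0.5845
The server is busy 58.45% of the time.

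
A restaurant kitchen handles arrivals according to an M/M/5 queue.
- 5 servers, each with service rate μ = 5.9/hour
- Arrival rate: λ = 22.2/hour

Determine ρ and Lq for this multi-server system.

Traffic intensity: ρ = λ/(cμ) = 22.2/(5×5.9) = 0.7525
Since ρ = 0.7525 < 1, system is stable.
Offered load a = λ/μ = cρ = 22.2/5.9 = 3.7627
P₀ = [ Σₙ₌₀^4 aⁿ/n! + a^5/(5!(1-ρ)) ]⁻¹
Σ = a^0/0! + a^1/1! + a^2/2! + a^3/3! + a^4/4! = 1.00000 + 3.76271 + 7.07900 + 8.87875 + 8.35204 = 29.0725
a^5/(5!(1-ρ)) = 754.2318/(120 × 0.2474576) = 25.3994
P₀ = 1/(29.0725 + 25.3994) = 0.01836
Lq = P₀·a^5·ρ / (5!(1-ρ)²) = 0.01836 × 754.2318 × 0.7525 / (120 × 0.06124) = 1.4180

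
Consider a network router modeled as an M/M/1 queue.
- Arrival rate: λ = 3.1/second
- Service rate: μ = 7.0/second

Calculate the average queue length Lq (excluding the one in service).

ρ = λ/μ = 3.1/7.0 = 0.4429
For M/M/1: Lq = λ²/(μ(μ-λ))
Lq = 9.61/(7.0 × 3.90)
Lq = 0.3520 packets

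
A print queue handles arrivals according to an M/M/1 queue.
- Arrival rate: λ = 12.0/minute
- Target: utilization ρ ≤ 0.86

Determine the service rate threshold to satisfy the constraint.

ρ = λ/μ, so μ = λ/ρ
μ ≥ 12.0/0.86 = 13.9535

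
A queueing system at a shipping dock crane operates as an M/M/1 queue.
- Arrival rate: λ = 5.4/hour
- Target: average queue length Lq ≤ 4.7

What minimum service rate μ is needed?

For M/M/1: Lq = λ²/(μ(μ-λ))
Need Lq ≤ 4.7, i.e. μ(μ-λ) ≥ λ²/4.7
μ² - 5.4μ - 29.16/4.7 ≥ 0  →  μ² - 5.4μ - 6.20426 ≥ 0
Quadratic formula (positive root): μ = [λ + √(λ² + 4×6.20426)]/2
Discriminant: 29.16 + 4×6.20426 = 53.9770, √53.9770 = 7.3469
μ ≥ (5.4 + 7.3469)/2 = 6.3735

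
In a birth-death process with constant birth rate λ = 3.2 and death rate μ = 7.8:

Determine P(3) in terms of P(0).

For constant rates: P(n)/P(0) = (λ/μ)^n
P(3)/P(0) = (3.2/7.8)^3 = 0.41026^3 = 0.06905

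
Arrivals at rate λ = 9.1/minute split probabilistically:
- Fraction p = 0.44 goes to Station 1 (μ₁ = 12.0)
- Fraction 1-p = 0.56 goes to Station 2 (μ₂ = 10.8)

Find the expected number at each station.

Effective rates: λ₁ = 9.1×0.44 = 4.004, λ₂ = 9.1×0.56 = 5.096
Station 1: ρ₁ = 4.004/12.0 = 0.3337, L₁ = ρ₁/(1-ρ₁) = 0.3337/(1-0.3337) = 0.5008
Station 2: ρ₂ = 5.096/10.8 = 0.47185, L₂ = ρ₂/(1-ρ₂) = 0.47185/(1-0.47185) = 0.8934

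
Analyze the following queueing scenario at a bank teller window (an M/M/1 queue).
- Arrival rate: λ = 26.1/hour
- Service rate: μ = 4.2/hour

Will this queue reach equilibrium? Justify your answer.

Stability requires ρ = λ/(cμ) < 1
ρ = 26.1/(1 × 4.2) = 26.1/4.20 = 6.2143
Since 6.2143 ≥ 1, the system is UNSTABLE.
Queue grows without bound. Need μ > λ = 26.1.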